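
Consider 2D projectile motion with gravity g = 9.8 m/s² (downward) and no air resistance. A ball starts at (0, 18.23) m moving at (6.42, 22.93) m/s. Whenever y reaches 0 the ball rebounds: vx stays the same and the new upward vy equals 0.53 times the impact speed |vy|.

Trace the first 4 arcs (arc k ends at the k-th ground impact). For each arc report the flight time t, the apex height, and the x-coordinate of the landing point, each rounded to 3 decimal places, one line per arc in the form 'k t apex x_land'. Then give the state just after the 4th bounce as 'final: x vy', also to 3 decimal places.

Arc 1: start y=18.230, vy=22.930 → t=5.372, apex=45.056, x_land=34.489, impact vy=-29.717
  bounce: vy ← 0.53·29.717 = 15.750
Arc 2: start y=0.000, vy=15.750 → t=3.214, apex=12.656, x_land=55.125, impact vy=-15.750
  bounce: vy ← 0.53·15.750 = 8.347
Arc 3: start y=0.000, vy=8.347 → t=1.704, apex=3.555, x_land=66.062, impact vy=-8.347
  bounce: vy ← 0.53·8.347 = 4.424
Arc 4: start y=0.000, vy=4.424 → t=0.903, apex=0.999, x_land=71.858, impact vy=-4.424
  bounce: vy ← 0.53·4.424 = 2.345

1 5.372 45.056 34.489
2 3.214 12.656 55.125
3 1.704 3.555 66.062
4 0.903 0.999 71.858
final: 71.858 2.345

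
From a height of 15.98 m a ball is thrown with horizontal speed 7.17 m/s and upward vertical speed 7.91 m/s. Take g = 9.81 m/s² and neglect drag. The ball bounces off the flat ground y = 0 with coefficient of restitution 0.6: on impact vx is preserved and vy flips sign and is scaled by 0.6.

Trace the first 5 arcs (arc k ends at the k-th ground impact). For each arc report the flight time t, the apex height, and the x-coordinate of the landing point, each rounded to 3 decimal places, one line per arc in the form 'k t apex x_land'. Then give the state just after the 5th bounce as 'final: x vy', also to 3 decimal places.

1 2.783 19.169 19.956
2 2.372 6.901 36.965
3 1.423 2.484 47.170
4 0.854 0.894 53.293
5 0.512 0.322 56.967
final: 56.967 1.508

Arc 1: start y=15.980, vy=7.910 → t=2.783, apex=19.169, x_land=19.956, impact vy=-19.393
  bounce: vy ← 0.6·19.393 = 11.636
Arc 2: start y=0.000, vy=11.636 → t=2.372, apex=6.901, x_land=36.965, impact vy=-11.636
  bounce: vy ← 0.6·11.636 = 6.982
Arc 3: start y=0.000, vy=6.982 → t=1.423, apex=2.484, x_land=47.170, impact vy=-6.982
  bounce: vy ← 0.6·6.982 = 4.189
Arc 4: start y=0.000, vy=4.189 → t=0.854, apex=0.894, x_land=53.293, impact vy=-4.189
  bounce: vy ← 0.6·4.189 = 2.513
Arc 5: start y=0.000, vy=2.513 → t=0.512, apex=0.322, x_land=56.967, impact vy=-2.513
  bounce: vy ← 0.6·2.513 = 1.508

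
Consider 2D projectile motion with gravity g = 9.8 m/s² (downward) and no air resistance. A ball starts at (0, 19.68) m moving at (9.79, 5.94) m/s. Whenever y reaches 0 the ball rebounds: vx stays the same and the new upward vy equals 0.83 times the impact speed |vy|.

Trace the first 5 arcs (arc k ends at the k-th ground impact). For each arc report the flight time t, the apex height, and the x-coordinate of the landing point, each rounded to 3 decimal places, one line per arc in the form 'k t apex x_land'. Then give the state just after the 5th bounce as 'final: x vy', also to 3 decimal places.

1 2.700 21.480 26.432
2 3.476 14.798 60.458
3 2.885 10.194 88.699
4 2.394 7.023 112.140
5 1.987 4.838 131.595
final: 131.595 8.082

Arc 1: start y=19.680, vy=5.940 → t=2.700, apex=21.480, x_land=26.432, impact vy=-20.519
  bounce: vy ← 0.83·20.519 = 17.030
Arc 2: start y=0.000, vy=17.030 → t=3.476, apex=14.798, x_land=60.458, impact vy=-17.030
  bounce: vy ← 0.83·17.030 = 14.135
Arc 3: start y=0.000, vy=14.135 → t=2.885, apex=10.194, x_land=88.699, impact vy=-14.135
  bounce: vy ← 0.83·14.135 = 11.732
Arc 4: start y=0.000, vy=11.732 → t=2.394, apex=7.023, x_land=112.140, impact vy=-11.732
  bounce: vy ← 0.83·11.732 = 9.738
Arc 5: start y=0.000, vy=9.738 → t=1.987, apex=4.838, x_land=131.595, impact vy=-9.738
  bounce: vy ← 0.83·9.738 = 8.082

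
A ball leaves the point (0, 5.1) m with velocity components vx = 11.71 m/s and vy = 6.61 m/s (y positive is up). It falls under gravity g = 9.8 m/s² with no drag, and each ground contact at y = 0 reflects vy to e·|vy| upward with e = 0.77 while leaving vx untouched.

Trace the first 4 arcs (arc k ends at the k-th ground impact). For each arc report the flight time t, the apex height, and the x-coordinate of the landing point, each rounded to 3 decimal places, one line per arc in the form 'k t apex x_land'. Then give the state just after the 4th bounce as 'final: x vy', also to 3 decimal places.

Arc 1: start y=5.100, vy=6.610 → t=1.897, apex=7.329, x_land=22.220, impact vy=-11.985
  bounce: vy ← 0.77·11.985 = 9.229
Arc 2: start y=0.000, vy=9.229 → t=1.883, apex=4.345, x_land=44.275, impact vy=-9.229
  bounce: vy ← 0.77·9.229 = 7.106
Arc 3: start y=0.000, vy=7.106 → t=1.450, apex=2.576, x_land=61.257, impact vy=-7.106
  bounce: vy ← 0.77·7.106 = 5.472
Arc 4: start y=0.000, vy=5.472 → t=1.117, apex=1.528, x_land=74.334, impact vy=-5.472
  bounce: vy ← 0.77·5.472 = 4.213

1 1.897 7.329 22.220
2 1.883 4.345 44.275
3 1.450 2.576 61.257
4 1.117 1.528 74.334
final: 74.334 4.213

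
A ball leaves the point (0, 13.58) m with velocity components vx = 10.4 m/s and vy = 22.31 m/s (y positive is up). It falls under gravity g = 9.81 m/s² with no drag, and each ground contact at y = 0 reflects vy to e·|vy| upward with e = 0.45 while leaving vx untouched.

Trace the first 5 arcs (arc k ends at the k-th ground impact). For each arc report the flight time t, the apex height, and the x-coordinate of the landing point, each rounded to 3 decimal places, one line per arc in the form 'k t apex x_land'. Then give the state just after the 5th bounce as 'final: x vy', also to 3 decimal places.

1 5.092 38.949 52.958
2 2.536 7.887 79.334
3 1.141 1.597 91.203
4 0.514 0.323 96.544
5 0.231 0.065 98.947
final: 98.947 0.510

Arc 1: start y=13.580, vy=22.310 → t=5.092, apex=38.949, x_land=52.958, impact vy=-27.644
  bounce: vy ← 0.45·27.644 = 12.440
Arc 2: start y=0.000, vy=12.440 → t=2.536, apex=7.887, x_land=79.334, impact vy=-12.440
  bounce: vy ← 0.45·12.440 = 5.598
Arc 3: start y=0.000, vy=5.598 → t=1.141, apex=1.597, x_land=91.203, impact vy=-5.598
  bounce: vy ← 0.45·5.598 = 2.519
Arc 4: start y=0.000, vy=2.519 → t=0.514, apex=0.323, x_land=96.544, impact vy=-2.519
  bounce: vy ← 0.45·2.519 = 1.134
Arc 5: start y=0.000, vy=1.134 → t=0.231, apex=0.065, x_land=98.947, impact vy=-1.134
  bounce: vy ← 0.45·1.134 = 0.510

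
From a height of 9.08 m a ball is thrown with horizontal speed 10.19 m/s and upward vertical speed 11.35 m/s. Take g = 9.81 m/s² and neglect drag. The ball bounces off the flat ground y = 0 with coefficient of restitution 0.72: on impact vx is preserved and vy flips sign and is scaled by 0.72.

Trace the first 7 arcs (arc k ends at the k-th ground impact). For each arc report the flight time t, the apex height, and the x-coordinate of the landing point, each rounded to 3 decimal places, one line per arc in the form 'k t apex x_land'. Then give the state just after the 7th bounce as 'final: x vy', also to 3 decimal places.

1 2.943 15.646 29.989
2 2.572 8.111 56.196
3 1.852 4.205 75.065
4 1.333 2.180 88.651
5 0.960 1.130 98.432
6 0.691 0.586 105.475
7 0.498 0.304 110.546
final: 110.546 1.757

Arc 1: start y=9.080, vy=11.350 → t=2.943, apex=15.646, x_land=29.989, impact vy=-17.521
  bounce: vy ← 0.72·17.521 = 12.615
Arc 2: start y=0.000, vy=12.615 → t=2.572, apex=8.111, x_land=56.196, impact vy=-12.615
  bounce: vy ← 0.72·12.615 = 9.083
Arc 3: start y=0.000, vy=9.083 → t=1.852, apex=4.205, x_land=75.065, impact vy=-9.083
  bounce: vy ← 0.72·9.083 = 6.540
Arc 4: start y=0.000, vy=6.540 → t=1.333, apex=2.180, x_land=88.651, impact vy=-6.540
  bounce: vy ← 0.72·6.540 = 4.708
Arc 5: start y=0.000, vy=4.708 → t=0.960, apex=1.130, x_land=98.432, impact vy=-4.708
  bounce: vy ← 0.72·4.708 = 3.390
Arc 6: start y=0.000, vy=3.390 → t=0.691, apex=0.586, x_land=105.475, impact vy=-3.390
  bounce: vy ← 0.72·3.390 = 2.441
Arc 7: start y=0.000, vy=2.441 → t=0.498, apex=0.304, x_land=110.546, impact vy=-2.441
  bounce: vy ← 0.72·2.441 = 1.757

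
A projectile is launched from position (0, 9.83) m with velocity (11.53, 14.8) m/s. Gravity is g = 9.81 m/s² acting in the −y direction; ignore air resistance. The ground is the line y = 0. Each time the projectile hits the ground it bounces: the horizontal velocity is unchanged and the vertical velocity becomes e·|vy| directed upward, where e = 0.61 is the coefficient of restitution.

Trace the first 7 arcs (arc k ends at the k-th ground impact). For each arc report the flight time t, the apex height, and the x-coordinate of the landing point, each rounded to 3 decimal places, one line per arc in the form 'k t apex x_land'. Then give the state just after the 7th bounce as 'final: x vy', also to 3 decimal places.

1 3.578 20.994 41.249
2 2.524 7.812 70.350
3 1.540 2.907 88.103
4 0.939 1.082 98.931
5 0.573 0.402 105.537
6 0.349 0.150 109.566
7 0.213 0.056 112.024
final: 112.024 0.638

Arc 1: start y=9.830, vy=14.800 → t=3.578, apex=20.994, x_land=41.249, impact vy=-20.295
  bounce: vy ← 0.61·20.295 = 12.380
Arc 2: start y=0.000, vy=12.380 → t=2.524, apex=7.812, x_land=70.350, impact vy=-12.380
  bounce: vy ← 0.61·12.380 = 7.552
Arc 3: start y=0.000, vy=7.552 → t=1.540, apex=2.907, x_land=88.103, impact vy=-7.552
  bounce: vy ← 0.61·7.552 = 4.607
Arc 4: start y=0.000, vy=4.607 → t=0.939, apex=1.082, x_land=98.931, impact vy=-4.607
  bounce: vy ← 0.61·4.607 = 2.810
Arc 5: start y=0.000, vy=2.810 → t=0.573, apex=0.402, x_land=105.537, impact vy=-2.810
  bounce: vy ← 0.61·2.810 = 1.714
Arc 6: start y=0.000, vy=1.714 → t=0.349, apex=0.150, x_land=109.566, impact vy=-1.714
  bounce: vy ← 0.61·1.714 = 1.046
Arc 7: start y=0.000, vy=1.046 → t=0.213, apex=0.056, x_land=112.024, impact vy=-1.046
  bounce: vy ← 0.61·1.046 = 0.638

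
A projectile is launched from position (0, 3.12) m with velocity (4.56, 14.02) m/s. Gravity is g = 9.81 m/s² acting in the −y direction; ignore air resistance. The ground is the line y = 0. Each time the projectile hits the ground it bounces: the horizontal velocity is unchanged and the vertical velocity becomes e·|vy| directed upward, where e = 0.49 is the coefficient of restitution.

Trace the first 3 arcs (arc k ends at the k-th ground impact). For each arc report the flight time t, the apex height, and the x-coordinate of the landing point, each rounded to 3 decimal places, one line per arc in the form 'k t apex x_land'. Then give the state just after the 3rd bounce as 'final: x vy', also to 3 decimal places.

1 3.066 13.138 13.980
2 1.604 3.155 21.294
3 0.786 0.757 24.878
final: 24.878 1.889

Arc 1: start y=3.120, vy=14.020 → t=3.066, apex=13.138, x_land=13.980, impact vy=-16.055
  bounce: vy ← 0.49·16.055 = 7.867
Arc 2: start y=0.000, vy=7.867 → t=1.604, apex=3.155, x_land=21.294, impact vy=-7.867
  bounce: vy ← 0.49·7.867 = 3.855
Arc 3: start y=0.000, vy=3.855 → t=0.786, apex=0.757, x_land=24.878, impact vy=-3.855
  bounce: vy ← 0.49·3.855 = 1.889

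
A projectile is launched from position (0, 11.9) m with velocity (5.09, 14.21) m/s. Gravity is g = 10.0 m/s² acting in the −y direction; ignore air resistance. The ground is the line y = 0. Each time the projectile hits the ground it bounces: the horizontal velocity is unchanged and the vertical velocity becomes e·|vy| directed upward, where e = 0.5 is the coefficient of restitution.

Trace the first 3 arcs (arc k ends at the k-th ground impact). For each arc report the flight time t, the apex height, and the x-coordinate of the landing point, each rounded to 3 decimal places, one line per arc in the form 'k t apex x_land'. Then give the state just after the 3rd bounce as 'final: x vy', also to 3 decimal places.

1 3.518 21.996 17.909
2 2.097 5.499 28.585
3 1.049 1.375 33.923
final: 33.923 2.622

Arc 1: start y=11.900, vy=14.210 → t=3.518, apex=21.996, x_land=17.909, impact vy=-20.974
  bounce: vy ← 0.5·20.974 = 10.487
Arc 2: start y=0.000, vy=10.487 → t=2.097, apex=5.499, x_land=28.585, impact vy=-10.487
  bounce: vy ← 0.5·10.487 = 5.244
Arc 3: start y=0.000, vy=5.244 → t=1.049, apex=1.375, x_land=33.923, impact vy=-5.244
  bounce: vy ← 0.5·5.244 = 2.622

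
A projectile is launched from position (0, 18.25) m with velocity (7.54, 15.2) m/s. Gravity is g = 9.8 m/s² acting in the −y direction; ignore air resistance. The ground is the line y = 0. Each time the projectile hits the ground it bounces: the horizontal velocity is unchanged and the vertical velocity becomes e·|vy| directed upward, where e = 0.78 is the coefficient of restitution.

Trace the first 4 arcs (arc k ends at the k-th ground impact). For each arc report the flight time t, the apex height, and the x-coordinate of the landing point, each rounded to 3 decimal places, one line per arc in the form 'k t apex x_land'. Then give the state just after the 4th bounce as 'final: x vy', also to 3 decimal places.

1 4.027 30.038 30.363
2 3.862 18.275 59.486
3 3.013 11.118 82.201
4 2.350 6.764 99.920
final: 99.920 8.981

Arc 1: start y=18.250, vy=15.200 → t=4.027, apex=30.038, x_land=30.363, impact vy=-24.264
  bounce: vy ← 0.78·24.264 = 18.926
Arc 2: start y=0.000, vy=18.926 → t=3.862, apex=18.275, x_land=59.486, impact vy=-18.926
  bounce: vy ← 0.78·18.926 = 14.762
Arc 3: start y=0.000, vy=14.762 → t=3.013, apex=11.118, x_land=82.201, impact vy=-14.762
  bounce: vy ← 0.78·14.762 = 11.515
Arc 4: start y=0.000, vy=11.515 → t=2.350, apex=6.764, x_land=99.920, impact vy=-11.515
  bounce: vy ← 0.78·11.515 = 8.981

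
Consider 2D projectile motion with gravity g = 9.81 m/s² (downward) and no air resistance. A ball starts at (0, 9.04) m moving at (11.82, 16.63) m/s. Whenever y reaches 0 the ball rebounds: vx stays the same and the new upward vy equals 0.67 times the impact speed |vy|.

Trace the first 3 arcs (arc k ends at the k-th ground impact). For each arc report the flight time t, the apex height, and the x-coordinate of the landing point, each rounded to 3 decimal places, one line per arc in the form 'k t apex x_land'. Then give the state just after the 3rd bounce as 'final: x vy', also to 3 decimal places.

1 3.867 23.136 45.708
2 2.910 10.386 80.107
3 1.950 4.662 103.154
final: 103.154 6.408

Arc 1: start y=9.040, vy=16.630 → t=3.867, apex=23.136, x_land=45.708, impact vy=-21.305
  bounce: vy ← 0.67·21.305 = 14.275
Arc 2: start y=0.000, vy=14.275 → t=2.910, apex=10.386, x_land=80.107, impact vy=-14.275
  bounce: vy ← 0.67·14.275 = 9.564
Arc 3: start y=0.000, vy=9.564 → t=1.950, apex=4.662, x_land=103.154, impact vy=-9.564
  bounce: vy ← 0.67·9.564 = 6.408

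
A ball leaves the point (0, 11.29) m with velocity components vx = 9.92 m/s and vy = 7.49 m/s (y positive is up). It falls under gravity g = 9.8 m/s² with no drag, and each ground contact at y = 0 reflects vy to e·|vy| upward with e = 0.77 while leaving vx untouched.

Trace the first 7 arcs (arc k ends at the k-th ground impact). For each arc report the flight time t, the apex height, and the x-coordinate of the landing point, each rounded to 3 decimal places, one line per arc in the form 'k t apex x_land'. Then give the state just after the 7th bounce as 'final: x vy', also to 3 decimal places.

Arc 1: start y=11.290, vy=7.490 → t=2.464, apex=14.152, x_land=24.441, impact vy=-16.655
  bounce: vy ← 0.77·16.655 = 12.824
Arc 2: start y=0.000, vy=12.824 → t=2.617, apex=8.391, x_land=50.403, impact vy=-12.824
  bounce: vy ← 0.77·12.824 = 9.875
Arc 3: start y=0.000, vy=9.875 → t=2.015, apex=4.975, x_land=70.394, impact vy=-9.875
  bounce: vy ← 0.77·9.875 = 7.603
Arc 4: start y=0.000, vy=7.603 → t=1.552, apex=2.950, x_land=85.787, impact vy=-7.603
  bounce: vy ← 0.77·7.603 = 5.855
Arc 5: start y=0.000, vy=5.855 → t=1.195, apex=1.749, x_land=97.640, impact vy=-5.855
  bounce: vy ← 0.77·5.855 = 4.508
Arc 6: start y=0.000, vy=4.508 → t=0.920, apex=1.037, x_land=106.767, impact vy=-4.508
  bounce: vy ← 0.77·4.508 = 3.471
Arc 7: start y=0.000, vy=3.471 → t=0.708, apex=0.615, x_land=113.794, impact vy=-3.471
  bounce: vy ← 0.77·3.471 = 2.673

1 2.464 14.152 24.441
2 2.617 8.391 50.403
3 2.015 4.975 70.394
4 1.552 2.950 85.787
5 1.195 1.749 97.640
6 0.920 1.037 106.767
7 0.708 0.615 113.794
final: 113.794 2.673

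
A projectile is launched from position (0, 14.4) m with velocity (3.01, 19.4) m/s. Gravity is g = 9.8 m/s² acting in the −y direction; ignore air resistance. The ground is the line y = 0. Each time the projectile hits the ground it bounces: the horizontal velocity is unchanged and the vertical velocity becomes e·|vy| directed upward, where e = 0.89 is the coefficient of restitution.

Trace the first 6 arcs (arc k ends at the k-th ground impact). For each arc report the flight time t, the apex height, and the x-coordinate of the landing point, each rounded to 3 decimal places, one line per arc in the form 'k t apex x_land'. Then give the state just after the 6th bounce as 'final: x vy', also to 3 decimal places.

Arc 1: start y=14.400, vy=19.400 → t=4.598, apex=33.602, x_land=13.841, impact vy=-25.663
  bounce: vy ← 0.89·25.663 = 22.840
Arc 2: start y=0.000, vy=22.840 → t=4.661, apex=26.616, x_land=27.871, impact vy=-22.840
  bounce: vy ← 0.89·22.840 = 20.328
Arc 3: start y=0.000, vy=20.328 → t=4.149, apex=21.083, x_land=40.358, impact vy=-20.328
  bounce: vy ← 0.89·20.328 = 18.092
Arc 4: start y=0.000, vy=18.092 → t=3.692, apex=16.700, x_land=51.472, impact vy=-18.092
  bounce: vy ← 0.89·18.092 = 16.102
Arc 5: start y=0.000, vy=16.102 → t=3.286, apex=13.228, x_land=61.363, impact vy=-16.102
  bounce: vy ← 0.89·16.102 = 14.330
Arc 6: start y=0.000, vy=14.330 → t=2.925, apex=10.478, x_land=70.166, impact vy=-14.330
  bounce: vy ← 0.89·14.330 = 12.754

1 4.598 33.602 13.841
2 4.661 26.616 27.871
3 4.149 21.083 40.358
4 3.692 16.700 51.472
5 3.286 13.228 61.363
6 2.925 10.478 70.166
final: 70.166 12.754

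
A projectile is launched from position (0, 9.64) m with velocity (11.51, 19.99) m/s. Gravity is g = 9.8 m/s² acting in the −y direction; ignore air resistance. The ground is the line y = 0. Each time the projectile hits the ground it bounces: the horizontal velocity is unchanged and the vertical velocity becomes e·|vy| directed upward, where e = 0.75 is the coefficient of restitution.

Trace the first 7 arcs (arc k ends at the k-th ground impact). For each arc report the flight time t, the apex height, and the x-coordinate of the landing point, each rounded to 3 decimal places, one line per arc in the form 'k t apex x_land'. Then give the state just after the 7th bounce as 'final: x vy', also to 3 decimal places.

Arc 1: start y=9.640, vy=19.990 → t=4.515, apex=30.028, x_land=51.971, impact vy=-24.260
  bounce: vy ← 0.75·24.260 = 18.195
Arc 2: start y=0.000, vy=18.195 → t=3.713, apex=16.891, x_land=94.711, impact vy=-18.195
  bounce: vy ← 0.75·18.195 = 13.646
Arc 3: start y=0.000, vy=13.646 → t=2.785, apex=9.501, x_land=126.765, impact vy=-13.646
  bounce: vy ← 0.75·13.646 = 10.235
Arc 4: start y=0.000, vy=10.235 → t=2.089, apex=5.344, x_land=150.806, impact vy=-10.235
  bounce: vy ← 0.75·10.235 = 7.676
Arc 5: start y=0.000, vy=7.676 → t=1.567, apex=3.006, x_land=168.837, impact vy=-7.676
  bounce: vy ← 0.75·7.676 = 5.757
Arc 6: start y=0.000, vy=5.757 → t=1.175, apex=1.691, x_land=182.360, impact vy=-5.757
  bounce: vy ← 0.75·5.757 = 4.318
Arc 7: start y=0.000, vy=4.318 → t=0.881, apex=0.951, x_land=192.502, impact vy=-4.318
  bounce: vy ← 0.75·4.318 = 3.238

1 4.515 30.028 51.971
2 3.713 16.891 94.711
3 2.785 9.501 126.765
4 2.089 5.344 150.806
5 1.567 3.006 168.837
6 1.175 1.691 182.360
7 0.881 0.951 192.502
final: 192.502 3.238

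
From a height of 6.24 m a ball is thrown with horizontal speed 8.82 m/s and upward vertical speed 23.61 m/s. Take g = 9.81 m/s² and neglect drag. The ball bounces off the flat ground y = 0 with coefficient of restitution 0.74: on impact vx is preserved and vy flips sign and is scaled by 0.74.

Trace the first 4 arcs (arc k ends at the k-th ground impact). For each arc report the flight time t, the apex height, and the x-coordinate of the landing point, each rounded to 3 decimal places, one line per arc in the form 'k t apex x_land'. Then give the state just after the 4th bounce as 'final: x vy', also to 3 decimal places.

Arc 1: start y=6.240, vy=23.610 → t=5.065, apex=34.651, x_land=44.670, impact vy=-26.074
  bounce: vy ← 0.74·26.074 = 19.295
Arc 2: start y=0.000, vy=19.295 → t=3.934, apex=18.975, x_land=79.366, impact vy=-19.295
  bounce: vy ← 0.74·19.295 = 14.278
Arc 3: start y=0.000, vy=14.278 → t=2.911, apex=10.391, x_land=105.040, impact vy=-14.278
  bounce: vy ← 0.74·14.278 = 10.566
Arc 4: start y=0.000, vy=10.566 → t=2.154, apex=5.690, x_land=124.039, impact vy=-10.566
  bounce: vy ← 0.74·10.566 = 7.819

1 5.065 34.651 44.670
2 3.934 18.975 79.366
3 2.911 10.391 105.040
4 2.154 5.690 124.039
final: 124.039 7.819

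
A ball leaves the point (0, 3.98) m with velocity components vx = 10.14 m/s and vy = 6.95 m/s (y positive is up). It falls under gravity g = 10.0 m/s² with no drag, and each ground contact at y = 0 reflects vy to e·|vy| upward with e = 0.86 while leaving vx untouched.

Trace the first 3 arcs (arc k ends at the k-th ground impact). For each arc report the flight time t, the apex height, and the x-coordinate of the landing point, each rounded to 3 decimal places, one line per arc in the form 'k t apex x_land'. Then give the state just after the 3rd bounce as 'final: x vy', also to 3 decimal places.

1 1.826 6.395 18.515
2 1.945 4.730 38.240
3 1.673 3.498 55.203
final: 55.203 7.193

Arc 1: start y=3.980, vy=6.950 → t=1.826, apex=6.395, x_land=18.515, impact vy=-11.309
  bounce: vy ← 0.86·11.309 = 9.726
Arc 2: start y=0.000, vy=9.726 → t=1.945, apex=4.730, x_land=38.240, impact vy=-9.726
  bounce: vy ← 0.86·9.726 = 8.364
Arc 3: start y=0.000, vy=8.364 → t=1.673, apex=3.498, x_land=55.203, impact vy=-8.364
  bounce: vy ← 0.86·8.364 = 7.193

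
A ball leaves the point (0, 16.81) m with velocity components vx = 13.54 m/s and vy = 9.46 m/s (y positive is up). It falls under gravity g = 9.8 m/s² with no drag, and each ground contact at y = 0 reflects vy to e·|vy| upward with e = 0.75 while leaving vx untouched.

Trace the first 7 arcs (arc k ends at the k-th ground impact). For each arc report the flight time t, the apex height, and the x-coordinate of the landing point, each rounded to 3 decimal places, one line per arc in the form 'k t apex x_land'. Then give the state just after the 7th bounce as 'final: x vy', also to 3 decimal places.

1 3.054 21.376 41.350
2 3.133 12.024 83.771
3 2.350 6.763 115.586
4 1.762 3.804 139.447
5 1.322 2.140 157.344
6 0.991 1.204 170.766
7 0.743 0.677 180.832
final: 180.832 2.732

Arc 1: start y=16.810, vy=9.460 → t=3.054, apex=21.376, x_land=41.350, impact vy=-20.469
  bounce: vy ← 0.75·20.469 = 15.352
Arc 2: start y=0.000, vy=15.352 → t=3.133, apex=12.024, x_land=83.771, impact vy=-15.352
  bounce: vy ← 0.75·15.352 = 11.514
Arc 3: start y=0.000, vy=11.514 → t=2.350, apex=6.763, x_land=115.586, impact vy=-11.514
  bounce: vy ← 0.75·11.514 = 8.635
Arc 4: start y=0.000, vy=8.635 → t=1.762, apex=3.804, x_land=139.447, impact vy=-8.635
  bounce: vy ← 0.75·8.635 = 6.476
Arc 5: start y=0.000, vy=6.476 → t=1.322, apex=2.140, x_land=157.344, impact vy=-6.476
  bounce: vy ← 0.75·6.476 = 4.857
Arc 6: start y=0.000, vy=4.857 → t=0.991, apex=1.204, x_land=170.766, impact vy=-4.857
  bounce: vy ← 0.75·4.857 = 3.643
Arc 7: start y=0.000, vy=3.643 → t=0.743, apex=0.677, x_land=180.832, impact vy=-3.643
  bounce: vy ← 0.75·3.643 = 2.732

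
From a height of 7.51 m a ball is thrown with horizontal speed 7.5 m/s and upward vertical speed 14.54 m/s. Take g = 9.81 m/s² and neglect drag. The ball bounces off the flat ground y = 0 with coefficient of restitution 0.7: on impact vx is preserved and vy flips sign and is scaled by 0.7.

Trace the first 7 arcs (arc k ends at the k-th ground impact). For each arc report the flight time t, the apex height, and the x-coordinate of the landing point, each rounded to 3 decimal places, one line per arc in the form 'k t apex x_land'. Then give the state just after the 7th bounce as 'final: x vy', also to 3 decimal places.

1 3.413 18.285 25.597
2 2.703 8.960 45.870
3 1.892 4.390 60.061
4 1.325 2.151 69.995
5 0.927 1.054 76.949
6 0.649 0.517 81.816
7 0.454 0.253 85.224
final: 85.224 1.560

Arc 1: start y=7.510, vy=14.540 → t=3.413, apex=18.285, x_land=25.597, impact vy=-18.941
  bounce: vy ← 0.7·18.941 = 13.259
Arc 2: start y=0.000, vy=13.259 → t=2.703, apex=8.960, x_land=45.870, impact vy=-13.259
  bounce: vy ← 0.7·13.259 = 9.281
Arc 3: start y=0.000, vy=9.281 → t=1.892, apex=4.390, x_land=60.061, impact vy=-9.281
  bounce: vy ← 0.7·9.281 = 6.497
Arc 4: start y=0.000, vy=6.497 → t=1.325, apex=2.151, x_land=69.995, impact vy=-6.497
  bounce: vy ← 0.7·6.497 = 4.548
Arc 5: start y=0.000, vy=4.548 → t=0.927, apex=1.054, x_land=76.949, impact vy=-4.548
  bounce: vy ← 0.7·4.548 = 3.183
Arc 6: start y=0.000, vy=3.183 → t=0.649, apex=0.517, x_land=81.816, impact vy=-3.183
  bounce: vy ← 0.7·3.183 = 2.228
Arc 7: start y=0.000, vy=2.228 → t=0.454, apex=0.253, x_land=85.224, impact vy=-2.228
  bounce: vy ← 0.7·2.228 = 1.560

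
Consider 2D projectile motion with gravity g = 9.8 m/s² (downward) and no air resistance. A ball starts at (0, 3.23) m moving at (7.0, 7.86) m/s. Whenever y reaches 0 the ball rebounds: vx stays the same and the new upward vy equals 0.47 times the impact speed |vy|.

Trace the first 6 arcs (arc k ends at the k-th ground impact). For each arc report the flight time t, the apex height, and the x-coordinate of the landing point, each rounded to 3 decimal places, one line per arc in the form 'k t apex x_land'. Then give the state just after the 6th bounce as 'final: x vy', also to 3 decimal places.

1 1.943 6.382 13.603
2 1.073 1.410 21.112
3 0.504 0.311 24.642
4 0.237 0.069 26.301
5 0.111 0.015 27.080
6 0.052 0.003 27.447
final: 27.447 0.121

Arc 1: start y=3.230, vy=7.860 → t=1.943, apex=6.382, x_land=13.603, impact vy=-11.184
  bounce: vy ← 0.47·11.184 = 5.257
Arc 2: start y=0.000, vy=5.257 → t=1.073, apex=1.410, x_land=21.112, impact vy=-5.257
  bounce: vy ← 0.47·5.257 = 2.471
Arc 3: start y=0.000, vy=2.471 → t=0.504, apex=0.311, x_land=24.642, impact vy=-2.471
  bounce: vy ← 0.47·2.471 = 1.161
Arc 4: start y=0.000, vy=1.161 → t=0.237, apex=0.069, x_land=26.301, impact vy=-1.161
  bounce: vy ← 0.47·1.161 = 0.546
Arc 5: start y=0.000, vy=0.546 → t=0.111, apex=0.015, x_land=27.080, impact vy=-0.546
  bounce: vy ← 0.47·0.546 = 0.257
Arc 6: start y=0.000, vy=0.257 → t=0.052, apex=0.003, x_land=27.447, impact vy=-0.257
  bounce: vy ← 0.47·0.257 = 0.121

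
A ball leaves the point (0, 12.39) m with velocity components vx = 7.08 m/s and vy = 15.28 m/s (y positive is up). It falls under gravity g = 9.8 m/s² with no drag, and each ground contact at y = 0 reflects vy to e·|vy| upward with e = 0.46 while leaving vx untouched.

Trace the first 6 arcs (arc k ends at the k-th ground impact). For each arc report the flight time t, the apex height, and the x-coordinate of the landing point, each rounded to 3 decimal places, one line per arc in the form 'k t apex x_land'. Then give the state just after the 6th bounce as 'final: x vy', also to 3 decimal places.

Arc 1: start y=12.390, vy=15.280 → t=3.786, apex=24.302, x_land=26.806, impact vy=-21.825
  bounce: vy ← 0.46·21.825 = 10.039
Arc 2: start y=0.000, vy=10.039 → t=2.049, apex=5.142, x_land=41.312, impact vy=-10.039
  bounce: vy ← 0.46·10.039 = 4.618
Arc 3: start y=0.000, vy=4.618 → t=0.942, apex=1.088, x_land=47.985, impact vy=-4.618
  bounce: vy ← 0.46·4.618 = 2.124
Arc 4: start y=0.000, vy=2.124 → t=0.434, apex=0.230, x_land=51.054, impact vy=-2.124
  bounce: vy ← 0.46·2.124 = 0.977
Arc 5: start y=0.000, vy=0.977 → t=0.199, apex=0.049, x_land=52.466, impact vy=-0.977
  bounce: vy ← 0.46·0.977 = 0.450
Arc 6: start y=0.000, vy=0.450 → t=0.092, apex=0.010, x_land=53.116, impact vy=-0.450
  bounce: vy ← 0.46·0.450 = 0.207

1 3.786 24.302 26.806
2 2.049 5.142 41.312
3 0.942 1.088 47.985
4 0.434 0.230 51.054
5 0.199 0.049 52.466
6 0.092 0.010 53.116
final: 53.116 0.207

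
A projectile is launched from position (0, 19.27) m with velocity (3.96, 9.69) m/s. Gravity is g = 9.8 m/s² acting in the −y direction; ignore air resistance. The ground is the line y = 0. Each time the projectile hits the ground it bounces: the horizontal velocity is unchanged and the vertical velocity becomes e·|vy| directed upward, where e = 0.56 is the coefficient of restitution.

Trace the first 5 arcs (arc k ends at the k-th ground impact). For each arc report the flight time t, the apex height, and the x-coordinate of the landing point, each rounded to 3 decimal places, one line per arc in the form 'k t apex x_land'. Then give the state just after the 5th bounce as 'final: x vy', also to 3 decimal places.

Arc 1: start y=19.270, vy=9.690 → t=3.205, apex=24.061, x_land=12.691, impact vy=-21.716
  bounce: vy ← 0.56·21.716 = 12.161
Arc 2: start y=0.000, vy=12.161 → t=2.482, apex=7.545, x_land=22.519, impact vy=-12.161
  bounce: vy ← 0.56·12.161 = 6.810
Arc 3: start y=0.000, vy=6.810 → t=1.390, apex=2.366, x_land=28.022, impact vy=-6.810
  bounce: vy ← 0.56·6.810 = 3.814
Arc 4: start y=0.000, vy=3.814 → t=0.778, apex=0.742, x_land=31.105, impact vy=-3.814
  bounce: vy ← 0.56·3.814 = 2.136
Arc 5: start y=0.000, vy=2.136 → t=0.436, apex=0.233, x_land=32.830, impact vy=-2.136
  bounce: vy ← 0.56·2.136 = 1.196

1 3.205 24.061 12.691
2 2.482 7.545 22.519
3 1.390 2.366 28.022
4 0.778 0.742 31.105
5 0.436 0.233 32.830
final: 32.830 1.196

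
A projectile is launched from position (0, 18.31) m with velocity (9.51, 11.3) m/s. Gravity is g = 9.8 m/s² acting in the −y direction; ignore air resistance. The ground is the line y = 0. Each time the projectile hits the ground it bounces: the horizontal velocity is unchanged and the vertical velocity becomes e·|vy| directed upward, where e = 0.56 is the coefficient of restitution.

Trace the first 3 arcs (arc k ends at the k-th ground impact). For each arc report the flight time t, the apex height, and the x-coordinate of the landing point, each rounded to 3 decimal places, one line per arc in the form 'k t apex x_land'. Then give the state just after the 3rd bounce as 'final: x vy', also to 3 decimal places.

Arc 1: start y=18.310, vy=11.300 → t=3.404, apex=24.825, x_land=32.371, impact vy=-22.058
  bounce: vy ← 0.56·22.058 = 12.353
Arc 2: start y=0.000, vy=12.353 → t=2.521, apex=7.785, x_land=56.345, impact vy=-12.353
  bounce: vy ← 0.56·12.353 = 6.917
Arc 3: start y=0.000, vy=6.917 → t=1.412, apex=2.441, x_land=69.771, impact vy=-6.917
  bounce: vy ← 0.56·6.917 = 3.874

1 3.404 24.825 32.371
2 2.521 7.785 56.345
3 1.412 2.441 69.771
final: 69.771 3.874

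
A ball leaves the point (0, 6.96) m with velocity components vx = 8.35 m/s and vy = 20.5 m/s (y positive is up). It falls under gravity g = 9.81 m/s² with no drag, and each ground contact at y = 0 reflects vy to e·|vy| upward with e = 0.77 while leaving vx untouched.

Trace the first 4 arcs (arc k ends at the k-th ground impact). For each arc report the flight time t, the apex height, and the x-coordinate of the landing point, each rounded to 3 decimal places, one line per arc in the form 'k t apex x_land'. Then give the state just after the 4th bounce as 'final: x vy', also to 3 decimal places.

Arc 1: start y=6.960, vy=20.500 → t=4.495, apex=28.379, x_land=37.534, impact vy=-23.597
  bounce: vy ← 0.77·23.597 = 18.169
Arc 2: start y=0.000, vy=18.169 → t=3.704, apex=16.826, x_land=68.465, impact vy=-18.169
  bounce: vy ← 0.77·18.169 = 13.990
Arc 3: start y=0.000, vy=13.990 → t=2.852, apex=9.976, x_land=92.281, impact vy=-13.990
  bounce: vy ← 0.77·13.990 = 10.773
Arc 4: start y=0.000, vy=10.773 → t=2.196, apex=5.915, x_land=110.620, impact vy=-10.773
  bounce: vy ← 0.77·10.773 = 8.295

1 4.495 28.379 37.534
2 3.704 16.826 68.465
3 2.852 9.976 92.281
4 2.196 5.915 110.620
final: 110.620 8.295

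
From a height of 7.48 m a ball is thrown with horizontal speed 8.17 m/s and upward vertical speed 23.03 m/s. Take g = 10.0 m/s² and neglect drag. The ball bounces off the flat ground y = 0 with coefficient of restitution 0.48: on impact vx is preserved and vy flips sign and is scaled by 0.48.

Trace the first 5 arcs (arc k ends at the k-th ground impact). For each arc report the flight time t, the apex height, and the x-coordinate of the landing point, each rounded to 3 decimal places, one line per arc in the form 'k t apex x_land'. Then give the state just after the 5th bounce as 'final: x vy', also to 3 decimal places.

Arc 1: start y=7.480, vy=23.030 → t=4.911, apex=33.999, x_land=40.120, impact vy=-26.076
  bounce: vy ← 0.48·26.076 = 12.517
Arc 2: start y=0.000, vy=12.517 → t=2.503, apex=7.833, x_land=60.572, impact vy=-12.517
  bounce: vy ← 0.48·12.517 = 6.008
Arc 3: start y=0.000, vy=6.008 → t=1.202, apex=1.805, x_land=70.389, impact vy=-6.008
  bounce: vy ← 0.48·6.008 = 2.884
Arc 4: start y=0.000, vy=2.884 → t=0.577, apex=0.416, x_land=75.102, impact vy=-2.884
  bounce: vy ← 0.48·2.884 = 1.384
Arc 5: start y=0.000, vy=1.384 → t=0.277, apex=0.096, x_land=77.363, impact vy=-1.384
  bounce: vy ← 0.48·1.384 = 0.664

1 4.911 33.999 40.120
2 2.503 7.833 60.572
3 1.202 1.805 70.389
4 0.577 0.416 75.102
5 0.277 0.096 77.363
final: 77.363 0.664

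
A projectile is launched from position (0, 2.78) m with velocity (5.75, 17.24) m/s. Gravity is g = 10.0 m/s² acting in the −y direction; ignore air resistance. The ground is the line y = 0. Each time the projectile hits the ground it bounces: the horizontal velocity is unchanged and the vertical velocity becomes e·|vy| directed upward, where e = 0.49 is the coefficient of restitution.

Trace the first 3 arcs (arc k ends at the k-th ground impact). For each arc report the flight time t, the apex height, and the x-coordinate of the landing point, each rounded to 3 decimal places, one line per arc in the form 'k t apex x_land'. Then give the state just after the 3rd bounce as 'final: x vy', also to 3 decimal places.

1 3.602 17.641 20.713
2 1.841 4.236 31.298
3 0.902 1.017 36.484
final: 36.484 2.210

Arc 1: start y=2.780, vy=17.240 → t=3.602, apex=17.641, x_land=20.713, impact vy=-18.783
  bounce: vy ← 0.49·18.783 = 9.204
Arc 2: start y=0.000, vy=9.204 → t=1.841, apex=4.236, x_land=31.298, impact vy=-9.204
  bounce: vy ← 0.49·9.204 = 4.510
Arc 3: start y=0.000, vy=4.510 → t=0.902, apex=1.017, x_land=36.484, impact vy=-4.510
  bounce: vy ← 0.49·4.510 = 2.210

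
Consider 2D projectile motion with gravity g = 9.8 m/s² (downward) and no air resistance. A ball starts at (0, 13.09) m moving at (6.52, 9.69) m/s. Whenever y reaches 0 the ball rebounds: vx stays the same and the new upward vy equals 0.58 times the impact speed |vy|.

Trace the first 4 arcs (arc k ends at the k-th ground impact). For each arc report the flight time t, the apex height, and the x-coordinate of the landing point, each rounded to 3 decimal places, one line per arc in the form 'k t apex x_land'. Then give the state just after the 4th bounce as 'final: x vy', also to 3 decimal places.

1 2.899 17.881 18.902
2 2.216 6.015 33.349
3 1.285 2.023 41.729
4 0.745 0.681 46.589
final: 46.589 2.119

Arc 1: start y=13.090, vy=9.690 → t=2.899, apex=17.881, x_land=18.902, impact vy=-18.721
  bounce: vy ← 0.58·18.721 = 10.858
Arc 2: start y=0.000, vy=10.858 → t=2.216, apex=6.015, x_land=33.349, impact vy=-10.858
  bounce: vy ← 0.58·10.858 = 6.298
Arc 3: start y=0.000, vy=6.298 → t=1.285, apex=2.023, x_land=41.729, impact vy=-6.298
  bounce: vy ← 0.58·6.298 = 3.653
Arc 4: start y=0.000, vy=3.653 → t=0.745, apex=0.681, x_land=46.589, impact vy=-3.653
  bounce: vy ← 0.58·3.653 = 2.119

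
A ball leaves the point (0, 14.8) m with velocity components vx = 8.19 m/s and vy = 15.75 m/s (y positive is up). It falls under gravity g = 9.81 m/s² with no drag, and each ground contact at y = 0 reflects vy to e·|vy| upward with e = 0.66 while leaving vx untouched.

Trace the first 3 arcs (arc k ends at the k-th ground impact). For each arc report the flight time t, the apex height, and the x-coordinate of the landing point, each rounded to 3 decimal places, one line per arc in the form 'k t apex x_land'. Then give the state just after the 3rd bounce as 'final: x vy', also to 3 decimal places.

Arc 1: start y=14.800, vy=15.750 → t=3.971, apex=27.443, x_land=32.521, impact vy=-23.204
  bounce: vy ← 0.66·23.204 = 15.315
Arc 2: start y=0.000, vy=15.315 → t=3.122, apex=11.954, x_land=58.093, impact vy=-15.315
  bounce: vy ← 0.66·15.315 = 10.108
Arc 3: start y=0.000, vy=10.108 → t=2.061, apex=5.207, x_land=74.970, impact vy=-10.108
  bounce: vy ← 0.66·10.108 = 6.671

1 3.971 27.443 32.521
2 3.122 11.954 58.093
3 2.061 5.207 74.970
final: 74.970 6.671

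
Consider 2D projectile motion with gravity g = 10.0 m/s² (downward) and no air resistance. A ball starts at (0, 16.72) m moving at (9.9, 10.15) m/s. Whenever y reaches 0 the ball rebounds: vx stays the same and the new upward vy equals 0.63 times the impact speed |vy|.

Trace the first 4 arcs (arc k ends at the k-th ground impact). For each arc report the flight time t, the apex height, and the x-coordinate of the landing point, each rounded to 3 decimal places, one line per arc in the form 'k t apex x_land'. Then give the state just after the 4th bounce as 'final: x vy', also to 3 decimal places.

Arc 1: start y=16.720, vy=10.150 → t=3.106, apex=21.871, x_land=30.754, impact vy=-20.915
  bounce: vy ← 0.63·20.915 = 13.176
Arc 2: start y=0.000, vy=13.176 → t=2.635, apex=8.681, x_land=56.843, impact vy=-13.176
  bounce: vy ← 0.63·13.176 = 8.301
Arc 3: start y=0.000, vy=8.301 → t=1.660, apex=3.445, x_land=73.279, impact vy=-8.301
  bounce: vy ← 0.63·8.301 = 5.230
Arc 4: start y=0.000, vy=5.230 → t=1.046, apex=1.367, x_land=83.634, impact vy=-5.230
  bounce: vy ← 0.63·5.230 = 3.295

1 3.106 21.871 30.754
2 2.635 8.681 56.843
3 1.660 3.445 73.279
4 1.046 1.367 83.634
final: 83.634 3.295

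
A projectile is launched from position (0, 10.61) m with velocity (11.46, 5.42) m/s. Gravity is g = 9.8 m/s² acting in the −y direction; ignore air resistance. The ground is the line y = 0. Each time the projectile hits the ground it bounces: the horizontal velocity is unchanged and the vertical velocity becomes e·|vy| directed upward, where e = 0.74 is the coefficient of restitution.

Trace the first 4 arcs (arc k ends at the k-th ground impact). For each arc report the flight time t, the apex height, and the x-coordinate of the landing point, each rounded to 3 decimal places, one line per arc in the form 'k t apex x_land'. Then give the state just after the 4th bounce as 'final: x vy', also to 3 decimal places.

Arc 1: start y=10.610, vy=5.420 → t=2.125, apex=12.109, x_land=24.353, impact vy=-15.406
  bounce: vy ← 0.74·15.406 = 11.400
Arc 2: start y=0.000, vy=11.400 → t=2.327, apex=6.631, x_land=51.016, impact vy=-11.400
  bounce: vy ← 0.74·11.400 = 8.436
Arc 3: start y=0.000, vy=8.436 → t=1.722, apex=3.631, x_land=70.746, impact vy=-8.436
  bounce: vy ← 0.74·8.436 = 6.243
Arc 4: start y=0.000, vy=6.243 → t=1.274, apex=1.988, x_land=85.346, impact vy=-6.243
  bounce: vy ← 0.74·6.243 = 4.620

1 2.125 12.109 24.353
2 2.327 6.631 51.016
3 1.722 3.631 70.746
4 1.274 1.988 85.346
final: 85.346 4.620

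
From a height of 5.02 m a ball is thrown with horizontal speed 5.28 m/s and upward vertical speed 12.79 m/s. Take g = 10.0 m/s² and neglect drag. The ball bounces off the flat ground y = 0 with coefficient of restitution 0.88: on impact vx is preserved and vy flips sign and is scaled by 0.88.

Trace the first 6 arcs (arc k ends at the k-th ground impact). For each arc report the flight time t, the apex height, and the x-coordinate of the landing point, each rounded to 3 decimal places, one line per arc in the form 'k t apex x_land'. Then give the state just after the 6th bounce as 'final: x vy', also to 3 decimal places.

1 2.904 13.199 15.332
2 2.860 10.221 30.430
3 2.516 7.916 43.717
4 2.214 6.130 55.409
5 1.949 4.747 65.699
6 1.715 3.676 74.753
final: 74.753 7.545

Arc 1: start y=5.020, vy=12.790 → t=2.904, apex=13.199, x_land=15.332, impact vy=-16.248
  bounce: vy ← 0.88·16.248 = 14.298
Arc 2: start y=0.000, vy=14.298 → t=2.860, apex=10.221, x_land=30.430, impact vy=-14.298
  bounce: vy ← 0.88·14.298 = 12.582
Arc 3: start y=0.000, vy=12.582 → t=2.516, apex=7.916, x_land=43.717, impact vy=-12.582
  bounce: vy ← 0.88·12.582 = 11.072
Arc 4: start y=0.000, vy=11.072 → t=2.214, apex=6.130, x_land=55.409, impact vy=-11.072
  bounce: vy ← 0.88·11.072 = 9.744
Arc 5: start y=0.000, vy=9.744 → t=1.949, apex=4.747, x_land=65.699, impact vy=-9.744
  bounce: vy ← 0.88·9.744 = 8.574
Arc 6: start y=0.000, vy=8.574 → t=1.715, apex=3.676, x_land=74.753, impact vy=-8.574
  bounce: vy ← 0.88·8.574 = 7.545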